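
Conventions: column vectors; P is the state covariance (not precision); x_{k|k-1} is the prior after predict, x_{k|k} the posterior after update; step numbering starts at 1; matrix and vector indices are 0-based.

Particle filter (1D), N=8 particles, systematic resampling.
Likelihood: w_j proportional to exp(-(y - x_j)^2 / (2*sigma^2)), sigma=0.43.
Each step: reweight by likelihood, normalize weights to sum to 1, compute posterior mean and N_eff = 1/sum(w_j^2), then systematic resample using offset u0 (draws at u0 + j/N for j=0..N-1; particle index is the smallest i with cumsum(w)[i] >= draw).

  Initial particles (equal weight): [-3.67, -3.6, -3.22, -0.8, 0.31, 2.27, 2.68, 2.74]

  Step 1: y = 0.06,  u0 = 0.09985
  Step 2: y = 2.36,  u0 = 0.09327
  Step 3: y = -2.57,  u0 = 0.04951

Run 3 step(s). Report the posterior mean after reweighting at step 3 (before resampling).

step 1: w=[0.0000, 0.0000, 0.0000, 0.1381, 0.8619, 0.0000, 0.0000, 0.0000]  mean=0.1567  Neff=1.3125  idx=[3, 4, 4, 4, 4, 4, 4, 4]
step 2: w=[0.0000, 0.1429, 0.1429, 0.1429, 0.1429, 0.1429, 0.1429, 0.1429]  mean=0.3100  Neff=7.0000  idx=[1, 2, 3, 4, 5, 6, 6, 7]
step 3: w=[0.1250, 0.1250, 0.1250, 0.1250, 0.1250, 0.1250, 0.1250, 0.1250]  mean=0.3100  Neff=8.0000  idx=[0, 1, 2, 3, 4, 5, 6, 7]

post_mean = 0.3100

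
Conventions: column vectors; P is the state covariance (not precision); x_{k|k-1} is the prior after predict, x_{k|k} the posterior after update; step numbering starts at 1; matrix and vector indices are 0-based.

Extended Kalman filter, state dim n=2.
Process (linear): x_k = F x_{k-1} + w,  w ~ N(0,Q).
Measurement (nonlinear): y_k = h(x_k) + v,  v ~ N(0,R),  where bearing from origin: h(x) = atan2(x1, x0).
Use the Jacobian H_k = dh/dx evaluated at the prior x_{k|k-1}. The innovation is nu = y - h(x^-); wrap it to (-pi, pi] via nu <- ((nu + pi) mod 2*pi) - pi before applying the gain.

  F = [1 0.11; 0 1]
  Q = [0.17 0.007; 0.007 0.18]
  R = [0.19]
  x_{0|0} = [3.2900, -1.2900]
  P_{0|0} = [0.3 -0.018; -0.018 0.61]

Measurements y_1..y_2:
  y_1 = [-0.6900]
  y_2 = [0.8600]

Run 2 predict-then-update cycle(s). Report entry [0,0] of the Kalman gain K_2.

step 1: x^-=[3.1481, -1.2900]  P^-=[0.4734 0.0561; 0.0561 0.7900]  H_jac=[0.1115 0.2720]  S=[0.2577]  K=[0.2639; 0.8580]  nu=[-0.3011]  x^+=[3.0686, -1.5483]  P^+=[0.4555 -0.0023; -0.0023 0.6003]
step 2: x^-=[2.8983, -1.5483]  P^-=[0.6322 0.0708; 0.0708 0.7803]  H_jac=[0.1434 0.2684]  S=[0.2647]  K=[0.4143; 0.8297]  nu=[1.3506]  x^+=[3.4579, -0.4277]  P^+=[0.5868 -0.0202; -0.0202 0.5981]

K[0,0] = 0.4143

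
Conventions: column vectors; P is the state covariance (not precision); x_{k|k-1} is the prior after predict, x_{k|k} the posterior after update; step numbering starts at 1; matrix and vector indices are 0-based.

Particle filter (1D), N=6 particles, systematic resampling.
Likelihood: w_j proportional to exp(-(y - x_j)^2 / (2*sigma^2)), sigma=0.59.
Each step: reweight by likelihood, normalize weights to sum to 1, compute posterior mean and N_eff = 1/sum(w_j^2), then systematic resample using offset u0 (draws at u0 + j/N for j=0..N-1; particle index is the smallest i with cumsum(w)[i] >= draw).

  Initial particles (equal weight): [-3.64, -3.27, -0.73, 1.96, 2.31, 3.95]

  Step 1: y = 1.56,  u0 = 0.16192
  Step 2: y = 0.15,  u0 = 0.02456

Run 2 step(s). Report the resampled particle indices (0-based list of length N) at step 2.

step 1: w=[0.0000, 0.0000, 0.0004, 0.6402, 0.3591, 0.0002]  mean=2.0850  Neff=1.8558  idx=[3, 3, 3, 4, 4, 4]
step 2: w=[0.2935, 0.2935, 0.2935, 0.0399, 0.0399, 0.0399]  mean=2.0019  Neff=3.8006  idx=[0, 0, 1, 1, 2, 2]

resampled_idx = [0, 0, 1, 1, 2, 2]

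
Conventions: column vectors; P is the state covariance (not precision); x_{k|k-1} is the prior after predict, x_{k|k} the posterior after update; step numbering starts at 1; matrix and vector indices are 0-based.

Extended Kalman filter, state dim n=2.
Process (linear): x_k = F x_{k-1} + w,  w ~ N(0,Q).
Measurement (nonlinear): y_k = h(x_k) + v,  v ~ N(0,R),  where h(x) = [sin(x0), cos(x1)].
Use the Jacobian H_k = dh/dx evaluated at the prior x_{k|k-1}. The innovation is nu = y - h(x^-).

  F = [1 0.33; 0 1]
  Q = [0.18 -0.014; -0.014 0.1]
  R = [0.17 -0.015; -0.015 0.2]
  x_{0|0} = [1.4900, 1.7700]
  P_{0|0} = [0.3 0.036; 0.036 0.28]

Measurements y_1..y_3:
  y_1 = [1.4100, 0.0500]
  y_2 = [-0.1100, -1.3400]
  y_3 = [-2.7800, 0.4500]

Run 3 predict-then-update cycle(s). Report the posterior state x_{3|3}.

x_post = [5.4906, 1.8833]

step 1: x^-=[2.0741, 1.7700]  P^-=[0.5343 0.1144; 0.1144 0.3800]  H_jac=[-0.4823 0.0000; 0.0000 -0.9802]  S=[0.2943 0.0391; 0.0391 0.5651]  K=[-0.8571 -0.1391; -0.1009 -0.6521]  nu=[0.5340, 0.2479]  x^+=[1.5819, 1.5545]  P^+=[0.2978 0.0153; 0.0153 0.1315]
step 2: x^-=[2.0949, 1.5545]  P^-=[0.5022 0.0447; 0.0447 0.2315]  H_jac=[-0.5004 0.0000; 0.0000 -0.9999]  S=[0.2958 0.0074; 0.0074 0.4315]  K=[-0.8475 -0.0891; -0.0623 -0.5355]  nu=[-0.9758, -1.3563]  x^+=[3.0427, 2.3415]  P^+=[0.2852 0.0051; 0.0051 0.1062]
step 3: x^-=[3.8154, 2.3415]  P^-=[0.4802 0.0261; 0.0261 0.2062]  H_jac=[-0.7815 0.0000; 0.0000 -0.7174]  S=[0.4632 -0.0003; -0.0003 0.3061]  K=[-0.8101 -0.0622; -0.0445 -0.4832]  nu=[-2.1561, 1.1466]  x^+=[5.4906, 1.8833]  P^+=[0.1750 0.0004; 0.0004 0.1338]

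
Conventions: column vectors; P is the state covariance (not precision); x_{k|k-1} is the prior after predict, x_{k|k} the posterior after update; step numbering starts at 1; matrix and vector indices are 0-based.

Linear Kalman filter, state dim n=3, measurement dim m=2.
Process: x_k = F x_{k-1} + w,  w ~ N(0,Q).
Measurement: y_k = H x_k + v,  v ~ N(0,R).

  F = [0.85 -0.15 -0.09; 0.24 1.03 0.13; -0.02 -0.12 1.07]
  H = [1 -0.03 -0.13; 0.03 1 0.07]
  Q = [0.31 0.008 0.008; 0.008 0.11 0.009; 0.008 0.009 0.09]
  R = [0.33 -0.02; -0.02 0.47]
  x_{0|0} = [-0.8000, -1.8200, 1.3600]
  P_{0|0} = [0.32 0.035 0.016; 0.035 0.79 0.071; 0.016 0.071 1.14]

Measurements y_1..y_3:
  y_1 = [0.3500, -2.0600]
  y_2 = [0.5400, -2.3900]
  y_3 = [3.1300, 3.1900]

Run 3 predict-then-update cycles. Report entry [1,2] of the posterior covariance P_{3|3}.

P_post[1,2] = 0.0594

step 1: x^-=[-0.5294, -1.8898, 1.6896]  P^-=[0.5588 -0.0393 -0.0925; -0.0393 1.0231 0.1479; -0.0925 0.1479 1.3879]  S=[0.9407 -0.1114; -0.1114 1.5184]  K=[0.6111 0.0258; -0.0144 0.6788; -0.2784 0.1391]  nu=[1.0424, -0.2726]  x^+=[0.1005, -2.0898, 1.3615]  P^+=[0.2100 -0.0114 0.0707; -0.0114 0.3211 -0.0206; 0.0707 -0.0206 1.2770]
step 2: x^-=[0.2764, -1.9514, 1.7056]  P^-=[0.4708 -0.0147 -0.0441; -0.0147 0.4776 0.1421; -0.0441 0.1421 1.5590]  S=[0.8410 -0.0707; -0.0707 0.9745]  K=[0.5703 0.0377; -0.0145 0.4988; -0.2786 0.2363]  nu=[0.4268, -0.5663]  x^+=[0.4985, -2.2401, 1.4529]  P^+=[0.1989 -0.0059 0.0896; -0.0059 0.2339 0.0138; 0.0896 0.0138 1.4300]
step 3: x^-=[0.6289, -1.9988, 1.8134]  P^-=[0.4587 -0.0029 -0.0487; -0.0029 0.4002 0.2161; -0.0487 0.2161 1.7232]  S=[0.8327 -0.0686; -0.0686 0.9089]  K=[0.5628 0.0507; -0.0141 0.4558; -0.3068 0.3458]  nu=[2.6768, 5.0430]  x^+=[2.3910, 0.2620, 2.7359]  P^+=[0.1966 0.0003 0.0914; 0.0003 0.2103 0.0594; 0.0914 0.0594 1.5216]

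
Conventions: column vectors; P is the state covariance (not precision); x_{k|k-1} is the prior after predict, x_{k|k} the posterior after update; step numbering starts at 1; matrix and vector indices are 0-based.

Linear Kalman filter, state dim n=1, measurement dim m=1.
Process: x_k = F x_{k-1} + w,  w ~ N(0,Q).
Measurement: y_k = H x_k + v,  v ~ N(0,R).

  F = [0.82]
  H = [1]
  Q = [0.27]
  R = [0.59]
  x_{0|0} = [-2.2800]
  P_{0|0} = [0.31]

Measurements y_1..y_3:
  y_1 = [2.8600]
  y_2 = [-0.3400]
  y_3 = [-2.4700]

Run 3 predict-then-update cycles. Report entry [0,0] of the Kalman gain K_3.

step 1: x^-=[-1.8696]  P^-=[0.4784]  S=[1.0684]  K=[0.4478]  nu=[4.7296]  x^+=[0.2483]  P^+=[0.2642]
step 2: x^-=[0.2036]  P^-=[0.4476]  S=[1.0376]  K=[0.4314]  nu=[-0.5436]  x^+=[-0.0309]  P^+=[0.2545]
step 3: x^-=[-0.0253]  P^-=[0.4411]  S=[1.0311]  K=[0.4278]  nu=[-2.4447]  x^+=[-1.0712]  P^+=[0.2524]

K[0,0] = 0.4278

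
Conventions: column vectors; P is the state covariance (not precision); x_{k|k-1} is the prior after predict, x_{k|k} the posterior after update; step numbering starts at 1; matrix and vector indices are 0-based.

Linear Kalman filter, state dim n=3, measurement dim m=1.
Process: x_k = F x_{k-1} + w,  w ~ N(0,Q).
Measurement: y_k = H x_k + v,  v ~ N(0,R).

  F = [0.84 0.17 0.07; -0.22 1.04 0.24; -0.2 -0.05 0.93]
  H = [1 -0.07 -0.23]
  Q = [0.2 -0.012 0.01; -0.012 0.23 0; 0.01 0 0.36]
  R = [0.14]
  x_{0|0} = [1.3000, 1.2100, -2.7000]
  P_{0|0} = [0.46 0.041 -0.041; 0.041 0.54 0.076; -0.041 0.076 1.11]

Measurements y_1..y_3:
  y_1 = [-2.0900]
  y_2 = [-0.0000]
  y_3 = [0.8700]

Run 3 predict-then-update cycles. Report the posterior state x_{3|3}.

x_post = [0.5077, 1.6330, -0.8073]

step 1: x^-=[1.1087, 0.3244, -2.8315]  P^-=[0.5543 0.0524 -0.0224; 0.0524 0.9238 0.3148; -0.0224 0.3148 1.3488]  S=[0.7833]  K=[0.7096; -0.1081; -0.4528]  nu=[-3.8272]  x^+=[-1.6070, 0.7381, -1.0985]  P^+=[0.1599 0.1125 0.2292; 0.1125 0.9146 0.2764; 0.2292 0.2764 1.1882]
step 2: x^-=[-1.3013, 0.8575, -0.7371]  P^-=[0.4108 0.3082 0.2628; 0.3082 1.3578 0.4087; 0.2628 0.4087 1.2876]  S=[0.4747]  K=[0.6926; 0.2511; -0.1306]  nu=[1.1918]  x^+=[-0.4759, 1.1568, -0.8928]  P^+=[0.1831 0.2257 0.3057; 0.2257 1.3278 0.4242; 0.3057 0.4242 1.2795]
step 3: x^-=[-0.2656, 1.0935, -0.7929]  P^-=[0.4843 0.5043 0.3342; 0.5043 1.8250 0.5082; 0.3342 0.5082 1.3286]  S=[0.4956]  K=[0.7510; 0.5239; -0.0140]  nu=[1.0297]  x^+=[0.5077, 1.6330, -0.8073]  P^+=[0.2049 0.3093 0.3394; 0.3093 1.6889 0.5118; 0.3394 0.5118 1.3285]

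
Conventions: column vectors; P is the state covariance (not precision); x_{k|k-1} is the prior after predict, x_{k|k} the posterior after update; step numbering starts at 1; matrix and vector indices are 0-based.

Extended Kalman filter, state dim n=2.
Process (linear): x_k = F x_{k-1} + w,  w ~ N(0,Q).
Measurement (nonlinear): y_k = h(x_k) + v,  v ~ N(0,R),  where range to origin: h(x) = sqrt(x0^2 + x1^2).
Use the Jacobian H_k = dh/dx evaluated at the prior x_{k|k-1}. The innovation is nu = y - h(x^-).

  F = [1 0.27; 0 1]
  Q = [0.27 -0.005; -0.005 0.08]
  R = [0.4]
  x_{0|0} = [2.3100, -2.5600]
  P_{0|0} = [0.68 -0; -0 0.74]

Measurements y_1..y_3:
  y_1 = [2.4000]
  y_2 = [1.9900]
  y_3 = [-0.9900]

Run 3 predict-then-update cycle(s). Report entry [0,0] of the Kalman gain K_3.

K[0,0] = -0.4821

step 1: x^-=[1.6188, -2.5600]  P^-=[1.0039 0.1948; 0.1948 0.8200]  H_jac=[0.5345 -0.8452]  S=[1.0966]  K=[0.3392; -0.5371]  nu=[-0.6289]  x^+=[1.4055, -2.2222]  P^+=[0.8778 0.3946; 0.3946 0.5037]
step 2: x^-=[0.8055, -2.2222]  P^-=[1.3976 0.5255; 0.5255 0.5837]  H_jac=[0.3408 -0.9401]  S=[0.7414]  K=[-0.0240; -0.4986]  nu=[-0.3737]  x^+=[0.8145, -2.0359]  P^+=[1.3972 0.5167; 0.5167 0.3994]
step 3: x^-=[0.2648, -2.0359]  P^-=[1.9753 0.6195; 0.6195 0.4794]  H_jac=[0.1290 -0.9916]  S=[0.7458]  K=[-0.4821; -0.5303]  nu=[-3.0431]  x^+=[1.7319, -0.4222]  P^+=[1.8019 0.4288; 0.4288 0.2697]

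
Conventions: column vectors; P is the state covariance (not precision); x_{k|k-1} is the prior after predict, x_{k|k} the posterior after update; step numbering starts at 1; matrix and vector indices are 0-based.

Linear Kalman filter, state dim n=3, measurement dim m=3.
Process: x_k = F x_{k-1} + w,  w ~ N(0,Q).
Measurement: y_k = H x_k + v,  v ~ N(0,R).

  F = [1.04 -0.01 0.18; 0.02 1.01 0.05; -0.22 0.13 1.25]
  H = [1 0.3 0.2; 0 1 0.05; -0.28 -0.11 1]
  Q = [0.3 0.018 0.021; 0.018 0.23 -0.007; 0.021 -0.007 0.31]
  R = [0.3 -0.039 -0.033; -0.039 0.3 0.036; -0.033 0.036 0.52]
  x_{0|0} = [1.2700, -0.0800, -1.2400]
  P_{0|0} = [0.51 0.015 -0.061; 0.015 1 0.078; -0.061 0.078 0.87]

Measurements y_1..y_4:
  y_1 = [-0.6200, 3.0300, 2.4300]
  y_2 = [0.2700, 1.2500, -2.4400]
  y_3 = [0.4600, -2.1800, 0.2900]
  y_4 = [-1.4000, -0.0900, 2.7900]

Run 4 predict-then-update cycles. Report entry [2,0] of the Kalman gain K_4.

step 1: x^-=[1.0984, -0.1174, -1.8398]  P^-=[0.8565 0.0528 0.0248; 0.0528 1.2608 0.2713; 0.0248 0.2713 1.7690]  S=[1.4149 0.4693 0.1279; 0.4693 1.5924 0.2404; 0.1279 0.2404 2.3011]  K=[0.6800 -0.1486 -0.1183; 0.0875 0.7798 -0.0351; 0.2444 0.0429 0.7347]  nu=[-1.3152, 3.2394, 4.5644]  x^+=[-0.8172, 2.1332, 1.3314]  P^+=[0.2418 -0.0739 -0.0297; -0.0739 0.2287 0.0114; -0.0297 0.0114 0.3685]
step 2: x^-=[-0.6316, 2.2047, 2.1213]  P^-=[0.5639 -0.0531 0.0008; -0.0531 0.4624 0.0752; 0.0008 0.0752 0.9255]  S=[0.9200 0.0721 0.0110; 0.0721 0.7723 0.1211; 0.0110 0.1211 1.4751]  K=[0.6055 -0.1099 -0.0980; 0.0626 0.6015 -0.0232; 0.2161 0.0405 0.6168]  nu=[-0.1841, -1.0608, -4.4956]  x^+=[-0.1859, 1.6596, -0.7342]  P^+=[0.2113 -0.0590 -0.0222; -0.0590 0.1766 0.0104; -0.0222 0.0104 0.3100]
step 3: x^-=[-0.3421, 1.6358, -0.6610]  P^-=[0.5315 -0.0379 0.0062; -0.0379 0.4097 0.0605; 0.0062 0.0605 0.8265]  S=[0.8884 0.0676 -0.0000; 0.0676 0.7178 0.1030; -0.0000 0.1030 1.3740]  K=[0.5941 -0.0949 -0.0937; 0.0658 0.5722 -0.0239; 0.2106 0.0370 0.5927]  nu=[0.4436, -3.7828, 1.0352]  x^+=[0.1833, -0.5243, -0.0941]  P^+=[0.2052 -0.0540 -0.0202; -0.0540 0.1678 0.0093; -0.0202 0.0093 0.2979]
step 4: x^-=[0.1790, -0.5305, -0.2262]  P^-=[0.5252 -0.0329 0.0081; -0.0329 0.4007 0.0562; 0.0081 0.0562 0.8055]  S=[0.8837 0.0689 -0.0025; 0.0689 0.7083 0.0971; -0.0025 0.0971 1.3526]  K=[0.5918 -0.0907 -0.0924; 0.0673 0.5665 -0.0248; 0.2095 0.0353 0.5871]  nu=[-1.3746, 0.4519, 3.0079]  x^+=[-0.9535, -0.4417, 1.2679]  P^+=[0.2038 -0.0526 -0.0196; -0.0526 0.1660 0.0088; -0.0196 0.0088 0.2952]

K[2,0] = 0.2095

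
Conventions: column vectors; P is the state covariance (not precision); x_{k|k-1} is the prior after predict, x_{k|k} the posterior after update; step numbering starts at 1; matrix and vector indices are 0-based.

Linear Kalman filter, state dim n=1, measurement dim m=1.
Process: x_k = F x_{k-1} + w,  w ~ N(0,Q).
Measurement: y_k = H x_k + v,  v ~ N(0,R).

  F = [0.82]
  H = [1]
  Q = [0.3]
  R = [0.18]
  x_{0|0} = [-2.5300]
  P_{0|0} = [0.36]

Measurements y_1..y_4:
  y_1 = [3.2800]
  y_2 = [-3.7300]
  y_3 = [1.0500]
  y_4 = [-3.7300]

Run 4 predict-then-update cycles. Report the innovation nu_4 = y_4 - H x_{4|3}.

innov = [-3.8747]

step 1: x^-=[-2.0746]  P^-=[0.5421]  S=[0.7221]  K=[0.7507]  nu=[5.3546]  x^+=[1.9452]  P^+=[0.1351]
step 2: x^-=[1.5950]  P^-=[0.3909]  S=[0.5709]  K=[0.6847]  nu=[-5.3250]  x^+=[-2.0509]  P^+=[0.1232]
step 3: x^-=[-1.6818]  P^-=[0.3829]  S=[0.5629]  K=[0.6802]  nu=[2.7318]  x^+=[0.1764]  P^+=[0.1224]
step 4: x^-=[0.1447]  P^-=[0.3823]  S=[0.5623]  K=[0.6799]  nu=[-3.8747]  x^+=[-2.4897]  P^+=[0.1224]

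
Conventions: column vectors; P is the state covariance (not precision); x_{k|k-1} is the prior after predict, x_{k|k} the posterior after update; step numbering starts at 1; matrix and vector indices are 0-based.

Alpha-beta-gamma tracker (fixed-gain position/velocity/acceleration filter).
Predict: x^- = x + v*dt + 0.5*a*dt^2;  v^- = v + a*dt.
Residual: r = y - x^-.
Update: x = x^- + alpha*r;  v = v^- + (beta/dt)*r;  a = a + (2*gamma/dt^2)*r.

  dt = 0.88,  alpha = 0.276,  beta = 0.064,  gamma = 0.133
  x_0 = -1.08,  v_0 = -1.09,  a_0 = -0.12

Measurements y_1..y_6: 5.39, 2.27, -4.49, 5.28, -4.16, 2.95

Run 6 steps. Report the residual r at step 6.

step 1: x_pred=-2.0857  r=7.4757  x^+=-0.0224  v^+=-0.6519  a^+=2.4478
step 2: x_pred=0.3517  r=1.9183  x^+=0.8812  v^+=1.6417  a^+=3.1067
step 3: x_pred=3.5288  r=-8.0188  x^+=1.3156  v^+=3.7924  a^+=0.3524
step 4: x_pred=4.7894  r=0.4906  x^+=4.9248  v^+=4.1382  a^+=0.5209
step 5: x_pred=8.7681  r=-12.9281  x^+=5.1999  v^+=3.6563  a^+=-3.9198
step 6: x_pred=6.8997  r=-3.9497  x^+=5.8096  v^+=-0.0804  a^+=-5.2765

resid = -3.9497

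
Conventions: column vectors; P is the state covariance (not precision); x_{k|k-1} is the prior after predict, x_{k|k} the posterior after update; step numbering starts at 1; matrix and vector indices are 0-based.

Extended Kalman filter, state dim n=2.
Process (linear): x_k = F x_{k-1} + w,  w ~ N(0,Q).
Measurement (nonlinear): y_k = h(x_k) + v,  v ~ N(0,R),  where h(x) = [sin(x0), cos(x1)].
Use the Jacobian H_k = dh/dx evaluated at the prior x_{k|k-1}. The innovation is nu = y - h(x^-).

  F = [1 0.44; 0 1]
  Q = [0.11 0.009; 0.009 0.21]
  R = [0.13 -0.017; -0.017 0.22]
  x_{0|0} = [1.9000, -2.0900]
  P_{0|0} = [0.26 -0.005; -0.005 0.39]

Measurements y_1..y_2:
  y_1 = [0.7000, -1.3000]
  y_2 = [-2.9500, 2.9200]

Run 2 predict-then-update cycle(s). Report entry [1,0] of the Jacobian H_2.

H_jac[1,0] = 0.0000

step 1: x^-=[0.9804, -2.0900]  P^-=[0.4411 0.1756; 0.1756 0.6000]  H_jac=[0.5567 0.0000; 0.0000 0.8682]  S=[0.2667 0.0679; 0.0679 0.6723]  K=[0.8858 0.1374; 0.1738 0.7573]  nu=[-0.1307, -0.8038]  x^+=[0.7542, -2.7215]  P^+=[0.2027 0.0175; 0.0175 0.1885]
step 2: x^-=[-0.4432, -2.7215]  P^-=[0.3645 0.1094; 0.1094 0.3985]  H_jac=[0.9034 0.0000; 0.0000 0.4079]  S=[0.4275 0.0233; 0.0233 0.2863]  K=[0.7652 0.0936; 0.2011 0.5514]  nu=[-2.5211, 3.8330]  x^+=[-2.0139, -1.1152]  P^+=[0.1084 0.0186; 0.0186 0.2890]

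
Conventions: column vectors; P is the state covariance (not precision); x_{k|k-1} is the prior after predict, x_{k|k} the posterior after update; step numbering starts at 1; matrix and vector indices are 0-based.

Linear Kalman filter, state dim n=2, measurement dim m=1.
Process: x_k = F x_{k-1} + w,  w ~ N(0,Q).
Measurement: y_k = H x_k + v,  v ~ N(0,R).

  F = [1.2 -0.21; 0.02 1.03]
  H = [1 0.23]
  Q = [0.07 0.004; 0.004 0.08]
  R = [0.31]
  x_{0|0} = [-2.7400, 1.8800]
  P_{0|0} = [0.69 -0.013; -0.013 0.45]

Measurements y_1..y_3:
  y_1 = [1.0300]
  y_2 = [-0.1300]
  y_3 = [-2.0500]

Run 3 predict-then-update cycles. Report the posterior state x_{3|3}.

x_post = [-2.0582, 2.3859]

step 1: x^-=[-3.6828, 1.8816]  P^-=[1.0900 -0.0928; -0.0928 0.5571]  S=[1.3868]  K=[0.7706; 0.0255]  nu=[4.2800]  x^+=[-0.3846, 1.9907]  P^+=[0.2665 -0.1200; -0.1200 0.5562]
step 2: x^-=[-0.8796, 2.0427]  P^-=[0.5388 -0.2578; -0.2578 0.6653]  S=[0.7654]  K=[0.6265; -0.1369]  nu=[0.2798]  x^+=[-0.7043, 2.0045]  P^+=[0.2384 -0.1921; -0.1921 0.6509]
step 3: x^-=[-1.2661, 2.0505]  P^-=[0.5388 -0.3678; -0.3678 0.7628]  S=[0.7200]  K=[0.6309; -0.2671]  nu=[-1.2555]  x^+=[-2.0582, 2.3859]  P^+=[0.2523 -0.2464; -0.2464 0.7114]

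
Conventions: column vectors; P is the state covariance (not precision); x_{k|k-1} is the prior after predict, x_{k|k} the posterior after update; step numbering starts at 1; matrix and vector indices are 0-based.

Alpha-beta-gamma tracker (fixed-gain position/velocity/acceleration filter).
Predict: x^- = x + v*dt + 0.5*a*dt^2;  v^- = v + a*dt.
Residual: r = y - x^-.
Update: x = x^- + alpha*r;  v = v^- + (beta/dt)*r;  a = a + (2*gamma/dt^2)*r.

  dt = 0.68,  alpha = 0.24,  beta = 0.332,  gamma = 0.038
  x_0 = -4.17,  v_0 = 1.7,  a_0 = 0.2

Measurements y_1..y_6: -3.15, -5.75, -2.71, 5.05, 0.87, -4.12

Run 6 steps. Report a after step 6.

a_post = -0.5058

step 1: x_pred=-2.9678  r=-0.1822  x^+=-3.0115  v^+=1.7470  a^+=0.1700
step 2: x_pred=-1.7842  r=-3.9658  x^+=-2.7360  v^+=-0.0736  a^+=-0.4818
step 3: x_pred=-2.8974  r=0.1874  x^+=-2.8524  v^+=-0.3097  a^+=-0.4510
step 4: x_pred=-3.1673  r=8.2173  x^+=-1.1951  v^+=3.3956  a^+=0.8996
step 5: x_pred=1.3219  r=-0.4519  x^+=1.2134  v^+=3.7867  a^+=0.8254
step 6: x_pred=3.9792  r=-8.0992  x^+=2.0354  v^+=0.3937  a^+=-0.5058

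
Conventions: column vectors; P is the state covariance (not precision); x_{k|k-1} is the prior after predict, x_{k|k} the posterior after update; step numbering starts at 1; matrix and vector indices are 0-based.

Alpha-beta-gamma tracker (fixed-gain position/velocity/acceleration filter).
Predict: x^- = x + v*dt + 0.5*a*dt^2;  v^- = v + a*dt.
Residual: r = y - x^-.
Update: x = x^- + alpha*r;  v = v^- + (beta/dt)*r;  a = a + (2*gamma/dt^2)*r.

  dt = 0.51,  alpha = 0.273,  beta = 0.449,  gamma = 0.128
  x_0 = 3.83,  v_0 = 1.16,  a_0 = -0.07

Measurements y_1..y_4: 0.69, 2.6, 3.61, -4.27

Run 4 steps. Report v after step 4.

v_post = -5.2154

step 1: x_pred=4.4125  r=-3.7225  x^+=3.3963  v^+=-2.1530  a^+=-3.7338
step 2: x_pred=1.8127  r=0.7873  x^+=2.0276  v^+=-3.3640  a^+=-2.9589
step 3: x_pred=-0.0729  r=3.6829  x^+=0.9326  v^+=-1.6307  a^+=0.6659
step 4: x_pred=0.1875  r=-4.4575  x^+=-1.0294  v^+=-5.2154  a^+=-3.7213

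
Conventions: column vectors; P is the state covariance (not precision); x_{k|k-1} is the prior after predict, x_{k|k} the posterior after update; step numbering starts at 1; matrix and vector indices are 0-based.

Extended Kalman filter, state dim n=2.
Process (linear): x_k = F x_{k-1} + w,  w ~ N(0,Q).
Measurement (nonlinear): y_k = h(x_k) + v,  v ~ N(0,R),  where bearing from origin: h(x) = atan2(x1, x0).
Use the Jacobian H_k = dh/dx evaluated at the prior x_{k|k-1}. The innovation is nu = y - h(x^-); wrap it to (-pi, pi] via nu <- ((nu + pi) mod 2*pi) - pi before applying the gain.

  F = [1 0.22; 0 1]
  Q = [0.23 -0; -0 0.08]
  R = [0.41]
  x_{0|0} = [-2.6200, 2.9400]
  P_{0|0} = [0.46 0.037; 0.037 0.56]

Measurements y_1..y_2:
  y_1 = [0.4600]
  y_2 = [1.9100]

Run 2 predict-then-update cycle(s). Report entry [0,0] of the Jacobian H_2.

step 1: x^-=[-1.9732, 2.9400]  P^-=[0.7334 0.1602; 0.1602 0.6400]  H_jac=[-0.2345 -0.1574]  S=[0.4780]  K=[-0.4125; -0.2893]  nu=[-1.7019]  x^+=[-1.2711, 3.4324]  P^+=[0.6520 0.1031; 0.1031 0.6000]
step 2: x^-=[-0.5160, 3.4324]  P^-=[0.9565 0.2351; 0.2351 0.6800]  H_jac=[-0.2849 -0.0428]  S=[0.4946]  K=[-0.5713; -0.1943]  nu=[0.1900]  x^+=[-0.6245, 3.3955]  P^+=[0.7950 0.1802; 0.1802 0.6613]

H_jac[0,0] = -0.2849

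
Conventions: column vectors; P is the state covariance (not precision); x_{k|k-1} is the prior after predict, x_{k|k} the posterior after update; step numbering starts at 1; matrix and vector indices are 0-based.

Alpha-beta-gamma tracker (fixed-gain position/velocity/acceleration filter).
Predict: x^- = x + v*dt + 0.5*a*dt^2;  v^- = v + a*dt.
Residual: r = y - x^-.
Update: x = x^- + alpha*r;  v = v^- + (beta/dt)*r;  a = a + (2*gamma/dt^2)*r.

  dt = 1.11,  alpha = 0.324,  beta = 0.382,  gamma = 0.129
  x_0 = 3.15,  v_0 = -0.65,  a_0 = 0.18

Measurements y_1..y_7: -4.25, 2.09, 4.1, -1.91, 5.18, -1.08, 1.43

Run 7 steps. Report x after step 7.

step 1: x_pred=2.5394  r=-6.7894  x^+=0.3396  v^+=-2.7867  a^+=-1.2417
step 2: x_pred=-3.5186  r=5.6086  x^+=-1.7014  v^+=-2.2348  a^+=-0.0673
step 3: x_pred=-4.2235  r=8.3235  x^+=-1.5267  v^+=0.5550  a^+=1.6757
step 4: x_pred=0.1216  r=-2.0316  x^+=-0.5366  v^+=1.7158  a^+=1.2502
step 5: x_pred=2.1382  r=3.0418  x^+=3.1237  v^+=4.1504  a^+=1.8872
step 6: x_pred=8.8933  r=-9.9733  x^+=5.6619  v^+=2.8130  a^+=-0.2012
step 7: x_pred=8.6604  r=-7.2304  x^+=6.3178  v^+=0.1014  a^+=-1.7152

x_post = 6.3178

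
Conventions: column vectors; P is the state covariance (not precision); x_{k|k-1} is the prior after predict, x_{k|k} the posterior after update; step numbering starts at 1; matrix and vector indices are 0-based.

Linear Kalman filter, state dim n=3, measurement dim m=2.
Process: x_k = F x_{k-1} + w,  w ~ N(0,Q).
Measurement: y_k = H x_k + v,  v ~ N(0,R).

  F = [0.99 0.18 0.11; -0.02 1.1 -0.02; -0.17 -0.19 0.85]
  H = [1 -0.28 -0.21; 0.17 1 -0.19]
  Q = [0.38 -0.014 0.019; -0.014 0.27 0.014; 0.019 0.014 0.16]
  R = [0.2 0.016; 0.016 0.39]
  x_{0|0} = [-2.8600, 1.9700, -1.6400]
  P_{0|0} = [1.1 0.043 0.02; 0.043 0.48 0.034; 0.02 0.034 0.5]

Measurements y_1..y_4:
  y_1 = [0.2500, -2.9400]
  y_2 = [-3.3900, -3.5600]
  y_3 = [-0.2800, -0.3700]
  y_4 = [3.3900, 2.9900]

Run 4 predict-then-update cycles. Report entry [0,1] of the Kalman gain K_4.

K[0,1] = 0.1345

step 1: x^-=[-2.6572, 2.2570, -1.2821]  P^-=[1.5007 0.1084 -0.1243; 0.1084 0.8481 -0.0673; -0.1243 -0.0673 0.5564]  S=[1.7753 0.1977; 0.1977 1.3720]  K=[0.8247 0.1633; -0.1383 0.6608; -0.1112 -0.1255]  nu=[3.2699, -4.9889]  x^+=[-0.7752, -1.4921, -1.0197]  P^+=[0.2033 0.0596 0.0908; 0.0596 0.2511 0.0302; 0.0908 0.0302 0.5073]
step 2: x^-=[-1.1481, -1.6054, -0.4515]  P^-=[0.6357 0.0968 0.0893; 0.0968 0.5703 -0.0302; 0.0893 -0.0302 0.5093]  S=[0.8076 0.0615; 0.0615 1.0356]  K=[0.7198 0.1387; -0.1141 0.5788; -0.0032 -0.1077]  nu=[-2.7862, -1.8452]  x^+=[-3.4096, -2.3556, -0.2437]  P^+=[0.1851 0.0553 0.1114; 0.0553 0.2209 0.0335; 0.1114 0.0335 0.4973]
step 3: x^-=[-3.8263, -2.5181, 0.8201]  P^-=[0.6199 0.0865 0.1108; 0.0865 0.5337 -0.0202; 0.1108 -0.0202 0.4931]  S=[0.7861 0.0522; 0.0522 0.9894]  K=[0.7192 0.1347; -0.1121 0.5641; 0.0229 -0.0973]  nu=[3.0134, 2.9544]  x^+=[-1.2610, -1.1893, 0.6015]  P^+=[0.1852 0.0543 0.1143; 0.0543 0.2156 0.0349; 0.1143 0.0349 0.4836]
step 4: x^-=[-1.3963, -1.2951, 0.9516]  P^-=[0.6200 0.0845 0.1125; 0.0845 0.5273 -0.0174; 0.1125 -0.0174 0.4817]  S=[0.7860 0.0508; 0.0508 0.9807]  K=[0.7200 0.1345; -0.1120 0.5615; 0.0266 -0.0930]  nu=[4.6235, 4.7032]  x^+=[2.5653, 0.8280, 0.6373]  P^+=[0.1850 0.0540 0.1129; 0.0540 0.2146 0.0348; 0.1129 0.0348 0.4730]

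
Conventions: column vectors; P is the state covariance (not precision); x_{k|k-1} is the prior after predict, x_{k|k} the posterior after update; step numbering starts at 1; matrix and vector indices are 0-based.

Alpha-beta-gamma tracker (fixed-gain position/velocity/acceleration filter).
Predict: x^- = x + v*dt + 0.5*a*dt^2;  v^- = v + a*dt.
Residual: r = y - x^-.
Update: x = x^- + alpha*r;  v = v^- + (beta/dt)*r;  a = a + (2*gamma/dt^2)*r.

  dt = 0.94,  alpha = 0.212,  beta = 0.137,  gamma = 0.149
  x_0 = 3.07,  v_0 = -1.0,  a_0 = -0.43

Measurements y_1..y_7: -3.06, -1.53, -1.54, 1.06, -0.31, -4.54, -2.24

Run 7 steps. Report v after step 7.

v_post = 12.4715

step 1: x_pred=1.9400  r=-5.0000  x^+=0.8800  v^+=-2.1329  a^+=-2.1163
step 2: x_pred=-2.0599  r=0.5299  x^+=-1.9476  v^+=-4.0450  a^+=-1.9376
step 3: x_pred=-6.6059  r=5.0659  x^+=-5.5319  v^+=-5.1280  a^+=-0.2291
step 4: x_pred=-10.4535  r=11.5135  x^+=-8.0126  v^+=-3.6653  a^+=3.6539
step 5: x_pred=-9.8437  r=9.5337  x^+=-7.8225  v^+=1.1589  a^+=6.8692
step 6: x_pred=-3.6984  r=-0.8416  x^+=-3.8768  v^+=7.4933  a^+=6.5854
step 7: x_pred=6.0763  r=-8.3163  x^+=4.3132  v^+=12.4715  a^+=3.7807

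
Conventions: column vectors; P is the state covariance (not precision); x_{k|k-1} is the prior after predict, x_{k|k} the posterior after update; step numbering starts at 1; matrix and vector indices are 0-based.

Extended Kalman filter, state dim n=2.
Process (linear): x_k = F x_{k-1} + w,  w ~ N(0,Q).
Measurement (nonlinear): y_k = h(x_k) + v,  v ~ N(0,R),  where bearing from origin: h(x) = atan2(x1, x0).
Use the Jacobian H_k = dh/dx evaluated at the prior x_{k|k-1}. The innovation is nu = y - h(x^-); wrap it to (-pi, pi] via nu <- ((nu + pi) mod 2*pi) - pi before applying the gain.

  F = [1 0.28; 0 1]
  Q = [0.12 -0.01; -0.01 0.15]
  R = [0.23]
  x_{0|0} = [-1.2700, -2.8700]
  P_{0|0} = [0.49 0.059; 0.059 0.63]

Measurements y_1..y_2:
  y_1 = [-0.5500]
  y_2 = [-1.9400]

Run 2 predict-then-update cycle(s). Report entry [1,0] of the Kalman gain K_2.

K[1,0] = -0.1212

step 1: x^-=[-2.0736, -2.8700]  P^-=[0.6924 0.2254; 0.2254 0.7800]  H_jac=[0.2289 -0.1654]  S=[0.2706]  K=[0.4481; -0.2861]  nu=[1.6465]  x^+=[-1.3358, -3.3411]  P^+=[0.6381 0.2601; 0.2601 0.7579]
step 2: x^-=[-2.2713, -3.3411]  P^-=[0.9632 0.4623; 0.4623 0.9079]  H_jac=[0.2047 -0.1392]  S=[0.2616]  K=[0.5078; -0.1212]  nu=[0.2278]  x^+=[-2.1556, -3.3687]  P^+=[0.8957 0.4784; 0.4784 0.9040]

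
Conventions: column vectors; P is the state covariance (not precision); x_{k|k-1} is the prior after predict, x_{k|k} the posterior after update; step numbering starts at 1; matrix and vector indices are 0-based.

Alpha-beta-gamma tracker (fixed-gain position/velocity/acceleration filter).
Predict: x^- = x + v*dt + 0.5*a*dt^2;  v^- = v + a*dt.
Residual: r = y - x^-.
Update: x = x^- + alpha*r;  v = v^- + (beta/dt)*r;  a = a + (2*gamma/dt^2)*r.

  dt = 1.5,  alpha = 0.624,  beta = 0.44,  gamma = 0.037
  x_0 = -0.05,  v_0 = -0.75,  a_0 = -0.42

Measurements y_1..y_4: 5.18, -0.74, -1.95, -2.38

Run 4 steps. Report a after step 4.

a_post = -0.2960

step 1: x_pred=-1.6475  r=6.8275  x^+=2.6129  v^+=0.6227  a^+=-0.1955
step 2: x_pred=3.3271  r=-4.0671  x^+=0.7892  v^+=-0.8635  a^+=-0.3292
step 3: x_pred=-0.8763  r=-1.0737  x^+=-1.5463  v^+=-1.6722  a^+=-0.3645
step 4: x_pred=-4.4647  r=2.0847  x^+=-3.1639  v^+=-1.6075  a^+=-0.2960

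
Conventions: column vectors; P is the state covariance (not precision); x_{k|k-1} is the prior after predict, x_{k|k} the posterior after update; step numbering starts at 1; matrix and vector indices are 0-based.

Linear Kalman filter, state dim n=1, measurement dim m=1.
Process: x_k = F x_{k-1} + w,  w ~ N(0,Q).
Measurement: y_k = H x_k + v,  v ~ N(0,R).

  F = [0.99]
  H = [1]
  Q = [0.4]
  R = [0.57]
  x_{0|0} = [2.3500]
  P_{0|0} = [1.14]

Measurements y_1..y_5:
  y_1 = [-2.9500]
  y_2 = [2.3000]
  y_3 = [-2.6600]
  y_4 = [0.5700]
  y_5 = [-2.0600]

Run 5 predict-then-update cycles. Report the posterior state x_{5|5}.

x_post = [-1.2310]

step 1: x^-=[2.3265]  P^-=[1.5173]  S=[2.0873]  K=[0.7269]  nu=[-5.2765]  x^+=[-1.5091]  P^+=[0.4143]
step 2: x^-=[-1.4940]  P^-=[0.8061]  S=[1.3761]  K=[0.5858]  nu=[3.7940]  x^+=[0.7285]  P^+=[0.3339]
step 3: x^-=[0.7212]  P^-=[0.7273]  S=[1.2973]  K=[0.5606]  nu=[-3.3812]  x^+=[-1.1743]  P^+=[0.3195]
step 4: x^-=[-1.1626]  P^-=[0.7132]  S=[1.2832]  K=[0.5558]  nu=[1.7326]  x^+=[-0.1996]  P^+=[0.3168]
step 5: x^-=[-0.1976]  P^-=[0.7105]  S=[1.2805]  K=[0.5549]  nu=[-1.8624]  x^+=[-1.2310]  P^+=[0.3163]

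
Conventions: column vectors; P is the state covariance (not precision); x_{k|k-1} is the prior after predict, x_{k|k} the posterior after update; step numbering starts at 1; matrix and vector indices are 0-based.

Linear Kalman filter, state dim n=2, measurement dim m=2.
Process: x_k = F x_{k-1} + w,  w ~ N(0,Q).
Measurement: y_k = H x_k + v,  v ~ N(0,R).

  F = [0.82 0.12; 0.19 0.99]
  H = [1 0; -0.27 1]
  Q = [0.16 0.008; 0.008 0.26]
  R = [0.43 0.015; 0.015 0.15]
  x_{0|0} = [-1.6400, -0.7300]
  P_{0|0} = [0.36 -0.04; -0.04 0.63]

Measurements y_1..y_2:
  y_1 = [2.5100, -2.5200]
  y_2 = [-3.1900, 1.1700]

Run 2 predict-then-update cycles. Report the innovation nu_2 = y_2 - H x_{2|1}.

step 1: x^-=[-1.4324, -1.0343]  P^-=[0.4033 0.1055; 0.1055 0.8754]  S=[0.8333 0.0117; 0.0117 0.9978]  K=[0.4841 -0.0090; 0.1148 0.8474]  nu=[3.9424, -1.8724]  x^+=[0.4929, -2.1685]  P^+=[0.2080 0.0621; 0.0621 0.1456]
step 2: x^-=[0.1440, -2.0531]  P^-=[0.3142 0.1095; 0.1095 0.4336]  S=[0.7442 0.0397; 0.0397 0.5473]  K=[0.4214 0.0145; 0.1082 0.7303]  nu=[-3.3340, 3.2620]  x^+=[-1.2136, -0.0318]  P^+=[0.1814 0.0575; 0.0575 0.1267]

innov = [-3.3340, 3.2620]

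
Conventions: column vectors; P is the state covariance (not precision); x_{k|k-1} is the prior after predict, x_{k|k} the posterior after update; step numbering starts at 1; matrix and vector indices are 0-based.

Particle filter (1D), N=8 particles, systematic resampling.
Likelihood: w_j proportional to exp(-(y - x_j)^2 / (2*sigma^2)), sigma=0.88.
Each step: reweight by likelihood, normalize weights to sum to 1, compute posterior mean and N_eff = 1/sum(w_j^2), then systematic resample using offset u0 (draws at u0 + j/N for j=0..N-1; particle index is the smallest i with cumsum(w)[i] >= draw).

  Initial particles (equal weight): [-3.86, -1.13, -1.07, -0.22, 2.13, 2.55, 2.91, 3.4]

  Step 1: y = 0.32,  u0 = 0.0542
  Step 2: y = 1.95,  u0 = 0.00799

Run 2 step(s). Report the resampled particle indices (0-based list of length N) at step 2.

step 1: w=[0.0000, 0.1661, 0.1854, 0.5347, 0.0778, 0.0260, 0.0085, 0.0014]  mean=-0.2420  Neff=2.8193  idx=[1, 2, 2, 3, 3, 3, 3, 4]
step 2: w=[0.0019, 0.0024, 0.0024, 0.0406, 0.0406, 0.0406, 0.0406, 0.8311]  mean=1.7274  Neff=1.4340  idx=[3, 6, 7, 7, 7, 7, 7, 7]

resampled_idx = [3, 6, 7, 7, 7, 7, 7, 7]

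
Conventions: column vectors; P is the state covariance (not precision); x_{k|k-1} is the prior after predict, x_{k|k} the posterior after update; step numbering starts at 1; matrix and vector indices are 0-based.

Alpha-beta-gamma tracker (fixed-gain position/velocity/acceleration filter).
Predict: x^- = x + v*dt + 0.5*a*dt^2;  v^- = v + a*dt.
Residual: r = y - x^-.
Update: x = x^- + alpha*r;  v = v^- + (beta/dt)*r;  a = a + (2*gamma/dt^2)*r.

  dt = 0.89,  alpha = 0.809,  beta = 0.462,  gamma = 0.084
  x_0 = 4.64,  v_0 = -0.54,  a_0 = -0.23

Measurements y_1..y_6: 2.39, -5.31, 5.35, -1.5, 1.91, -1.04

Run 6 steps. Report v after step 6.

v_post = -0.1354

step 1: x_pred=4.0683  r=-1.6783  x^+=2.7106  v^+=-1.6159  a^+=-0.5860
step 2: x_pred=1.0403  r=-6.3503  x^+=-4.0971  v^+=-5.4339  a^+=-1.9328
step 3: x_pred=-9.6987  r=15.0487  x^+=2.4757  v^+=0.6577  a^+=1.2589
step 4: x_pred=3.5597  r=-5.0597  x^+=-0.5336  v^+=-0.8483  a^+=0.1858
step 5: x_pred=-1.2150  r=3.1250  x^+=1.3131  v^+=0.9392  a^+=0.8486
step 6: x_pred=2.4851  r=-3.5251  x^+=-0.3667  v^+=-0.1354  a^+=0.1009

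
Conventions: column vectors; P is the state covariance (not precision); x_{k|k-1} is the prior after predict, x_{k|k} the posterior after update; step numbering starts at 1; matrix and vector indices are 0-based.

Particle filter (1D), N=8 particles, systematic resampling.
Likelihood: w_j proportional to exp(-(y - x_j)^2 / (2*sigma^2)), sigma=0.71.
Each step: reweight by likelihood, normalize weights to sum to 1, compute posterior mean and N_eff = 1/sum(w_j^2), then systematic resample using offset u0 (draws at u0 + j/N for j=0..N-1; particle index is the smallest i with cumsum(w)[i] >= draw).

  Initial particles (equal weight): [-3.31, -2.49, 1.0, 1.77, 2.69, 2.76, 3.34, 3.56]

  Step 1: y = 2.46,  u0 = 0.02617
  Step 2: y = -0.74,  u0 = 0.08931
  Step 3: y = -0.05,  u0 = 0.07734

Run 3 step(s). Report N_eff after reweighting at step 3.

step 1: w=[0.0000, 0.0000, 0.0358, 0.1849, 0.2813, 0.2712, 0.1375, 0.0893]  mean=2.6455  Neff=4.6505  idx=[2, 3, 4, 4, 5, 5, 6, 6]
step 2: w=[0.9620, 0.0375, 0.0002, 0.0002, 0.0001, 0.0001, 0.0000, 0.0000]  mean=1.0298  Neff=1.0789  idx=[0, 0, 0, 0, 0, 0, 0, 1]
step 3: w=[0.1406, 0.1406, 0.1406, 0.1406, 0.1406, 0.1406, 0.1406, 0.0157]  mean=1.0121  Neff=7.2123  idx=[0, 1, 2, 3, 4, 4, 5, 6]

N_eff = 7.2123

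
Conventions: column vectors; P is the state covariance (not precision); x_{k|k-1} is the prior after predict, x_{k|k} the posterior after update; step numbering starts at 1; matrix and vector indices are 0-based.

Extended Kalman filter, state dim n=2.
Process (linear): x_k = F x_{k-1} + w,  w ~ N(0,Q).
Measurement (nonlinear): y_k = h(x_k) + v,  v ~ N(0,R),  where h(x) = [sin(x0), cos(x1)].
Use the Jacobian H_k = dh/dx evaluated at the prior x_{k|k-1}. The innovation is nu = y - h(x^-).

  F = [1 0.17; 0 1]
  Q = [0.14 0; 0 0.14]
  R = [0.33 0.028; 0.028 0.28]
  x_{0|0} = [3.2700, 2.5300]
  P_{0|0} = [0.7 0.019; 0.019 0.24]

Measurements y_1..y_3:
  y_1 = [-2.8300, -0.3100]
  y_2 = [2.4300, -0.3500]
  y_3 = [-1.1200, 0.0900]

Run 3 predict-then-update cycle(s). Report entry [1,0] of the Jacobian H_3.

step 1: x^-=[3.7001, 2.5300]  P^-=[0.8534 0.0598; 0.0598 0.3800]  H_jac=[-0.8480 0.0000; 0.0000 -0.5742]  S=[0.9437 0.0571; 0.0571 0.4053]  K=[-0.7683 0.0236; -0.0213 -0.5354]  nu=[-2.3001, 0.5087]  x^+=[5.4792, 2.3067]  P^+=[0.2982 0.0260; 0.0260 0.2621]
step 2: x^-=[5.8713, 2.3067]  P^-=[0.4546 0.0705; 0.0705 0.4021]  H_jac=[0.9164 0.0000; 0.0000 -0.7412]  S=[0.7117 -0.0199; -0.0199 0.5009]  K=[0.5830 -0.0812; 0.0743 -0.5921]  nu=[2.8303, 0.3213]  x^+=[7.4954, 2.3267]  P^+=[0.2075 0.0086; 0.0086 0.2208]
step 3: x^-=[7.8909, 2.3267]  P^-=[0.3568 0.0462; 0.0462 0.3608]  H_jac=[-0.0369 0.0000; 0.0000 -0.7277]  S=[0.3305 0.0292; 0.0292 0.4711]  K=[-0.0337 -0.0693; 0.0444 -0.5602]  nu=[-2.1193, 0.7759]  x^+=[7.9087, 1.7979]  P^+=[0.3540 0.0279; 0.0279 0.2138]

H_jac[1,0] = 0.0000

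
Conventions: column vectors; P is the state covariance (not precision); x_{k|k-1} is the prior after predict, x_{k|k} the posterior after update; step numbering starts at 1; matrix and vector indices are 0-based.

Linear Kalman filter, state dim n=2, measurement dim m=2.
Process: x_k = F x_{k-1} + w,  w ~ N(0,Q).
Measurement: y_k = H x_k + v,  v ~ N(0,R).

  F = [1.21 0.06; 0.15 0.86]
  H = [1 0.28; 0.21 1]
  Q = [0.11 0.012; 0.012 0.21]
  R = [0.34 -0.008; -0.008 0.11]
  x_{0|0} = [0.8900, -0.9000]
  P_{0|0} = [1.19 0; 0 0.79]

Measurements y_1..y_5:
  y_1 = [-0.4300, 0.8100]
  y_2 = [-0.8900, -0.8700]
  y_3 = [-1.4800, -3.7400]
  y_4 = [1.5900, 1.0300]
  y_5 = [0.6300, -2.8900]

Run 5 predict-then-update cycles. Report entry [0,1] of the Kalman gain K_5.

step 1: x^-=[1.0229, -0.6405]  P^-=[1.8551 0.2687; 0.2687 0.8211]  S=[2.4100 0.8960; 0.8960 1.1257]  K=[0.8288 -0.0749; -0.1177 0.8732]  nu=[-1.2736, 1.2357]  x^+=[-0.1252, 0.5885]  P^+=[0.3045 -0.0788; -0.0788 0.1135]
step 2: x^-=[-0.1162, 0.4873]  P^-=[0.5447 -0.0096; -0.0096 0.2805]  S=[0.9014 0.1748; 0.1748 0.4105]  K=[0.6015 -0.0008; -0.0600 0.7040]  nu=[-0.9102, -1.3329]  x^+=[-0.6627, -0.3964]  P^+=[0.2188 -0.0508; -0.0508 0.0886]
step 3: x^-=[-0.8256, -0.4403]  P^-=[0.4232 0.0029; 0.0029 0.2673]  S=[0.7858 0.1588; 0.1588 0.3972]  K=[0.5362 0.0167; -0.0406 0.6908]  nu=[-0.5311, -3.1263]  x^+=[-1.1626, -2.5784]  P^+=[0.1943 -0.0433; -0.0433 0.0854]
step 4: x^-=[-1.5614, -2.3918]  P^-=[0.3885 0.0063; 0.0063 0.2664]  S=[0.7529 0.1548; 0.1548 0.3961]  K=[0.5140 0.0209; -0.0343 0.6892]  nu=[3.8211, 3.7497]  x^+=[0.4812, 0.0612]  P^+=[0.1861 -0.0409; -0.0409 0.0847]
step 5: x^-=[0.5859, 0.1248]  P^-=[0.3768 0.0072; 0.0072 0.2663]  S=[0.7417 0.1533; 0.1533 0.3959]  K=[0.5062 0.0221; -0.0321 0.6888]  nu=[0.0092, -3.1379]  x^+=[0.5212, -2.0368]  P^+=[0.1831 -0.0401; -0.0401 0.0844]

K[0,1] = 0.0221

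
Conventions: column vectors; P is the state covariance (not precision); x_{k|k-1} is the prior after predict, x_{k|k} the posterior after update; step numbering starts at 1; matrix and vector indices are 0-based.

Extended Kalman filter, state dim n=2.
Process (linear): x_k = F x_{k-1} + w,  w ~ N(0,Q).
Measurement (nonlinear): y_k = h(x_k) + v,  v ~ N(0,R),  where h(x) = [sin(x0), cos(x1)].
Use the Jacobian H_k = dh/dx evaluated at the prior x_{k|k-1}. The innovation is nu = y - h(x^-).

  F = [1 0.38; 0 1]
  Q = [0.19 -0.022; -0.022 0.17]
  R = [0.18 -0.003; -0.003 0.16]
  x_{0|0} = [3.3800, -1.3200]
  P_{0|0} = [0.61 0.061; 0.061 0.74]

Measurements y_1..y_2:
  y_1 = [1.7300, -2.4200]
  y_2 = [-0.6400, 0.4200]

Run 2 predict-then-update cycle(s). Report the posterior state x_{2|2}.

x_post = [-0.4292, -4.5438]

step 1: x^-=[2.8784, -1.3200]  P^-=[0.9532 0.3202; 0.3202 0.9100]  H_jac=[-0.9656 0.0000; 0.0000 0.9687]  S=[1.0687 -0.3025; -0.3025 1.0140]  K=[-0.8461 0.0535; -0.0472 0.8553]  nu=[1.4698, -2.6682]  x^+=[1.4921, -3.6715]  P^+=[0.1579 0.0115; 0.0115 0.1414]
step 2: x^-=[0.0969, -3.6715]  P^-=[0.3770 0.0432; 0.0432 0.3114]  H_jac=[0.9953 0.0000; 0.0000 -0.5055]  S=[0.5535 -0.0247; -0.0247 0.2396]  K=[0.6770 -0.0212; 0.0485 -0.6521]  nu=[-0.7367, 1.2828]  x^+=[-0.4292, -4.5438]  P^+=[0.1225 0.0107; 0.0107 0.2067]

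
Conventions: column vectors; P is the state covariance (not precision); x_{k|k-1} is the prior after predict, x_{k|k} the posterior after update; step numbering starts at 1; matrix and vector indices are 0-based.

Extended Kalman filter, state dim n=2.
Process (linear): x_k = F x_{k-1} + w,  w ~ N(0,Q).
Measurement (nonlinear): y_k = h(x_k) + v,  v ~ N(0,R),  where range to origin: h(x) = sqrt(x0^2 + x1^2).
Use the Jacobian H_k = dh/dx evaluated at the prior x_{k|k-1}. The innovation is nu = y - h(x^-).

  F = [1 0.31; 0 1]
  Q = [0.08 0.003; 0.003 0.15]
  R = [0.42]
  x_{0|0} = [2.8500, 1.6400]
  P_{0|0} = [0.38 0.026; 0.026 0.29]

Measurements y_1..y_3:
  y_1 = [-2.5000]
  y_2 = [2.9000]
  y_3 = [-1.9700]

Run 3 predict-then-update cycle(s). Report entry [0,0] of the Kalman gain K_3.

K[0,0] = -0.2205

step 1: x^-=[3.3584, 1.6400]  P^-=[0.5040 0.1189; 0.1189 0.4400]  H_jac=[0.8986 0.4388]  S=[1.0054]  K=[0.5023; 0.2983]  nu=[-6.2374]  x^+=[0.2252, -0.2206]  P^+=[0.2503 -0.0318; -0.0318 0.3505]
step 2: x^-=[0.1568, -0.2206]  P^-=[0.3443 0.0799; 0.0799 0.5005]  H_jac=[0.5794 -0.8150]  S=[0.7926]  K=[0.1695; -0.4563]  nu=[2.6293]  x^+=[0.6025, -1.4203]  P^+=[0.3215 0.1412; 0.1412 0.3355]
step 3: x^-=[0.1622, -1.4203]  P^-=[0.5213 0.2482; 0.2482 0.4855]  H_jac=[0.1135 -0.9935]  S=[0.8500]  K=[-0.2205; -0.5344]  nu=[-3.3995]  x^+=[0.9120, 0.3963]  P^+=[0.4800 0.1481; 0.1481 0.2428]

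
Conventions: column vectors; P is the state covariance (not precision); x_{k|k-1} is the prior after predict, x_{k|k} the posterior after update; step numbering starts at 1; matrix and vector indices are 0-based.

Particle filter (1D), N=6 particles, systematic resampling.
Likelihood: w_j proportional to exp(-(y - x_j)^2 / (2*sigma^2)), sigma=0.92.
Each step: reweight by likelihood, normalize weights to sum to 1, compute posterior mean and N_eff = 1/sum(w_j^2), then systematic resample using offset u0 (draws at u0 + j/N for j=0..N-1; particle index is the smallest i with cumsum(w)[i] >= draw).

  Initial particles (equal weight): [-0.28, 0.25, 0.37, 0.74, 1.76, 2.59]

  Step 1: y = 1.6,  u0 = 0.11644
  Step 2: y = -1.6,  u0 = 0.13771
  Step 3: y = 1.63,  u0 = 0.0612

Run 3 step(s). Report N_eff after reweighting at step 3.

step 1: w=[0.0404, 0.1112, 0.1335, 0.2108, 0.3213, 0.1828]  mean=1.2609  Neff=4.6968  idx=[1, 2, 3, 4, 4, 5]
step 2: w=[0.4809, 0.3668, 0.1430, 0.0046, 0.0046, 0.0001]  mean=0.3783  Neff=2.5888  idx=[0, 0, 0, 1, 1, 2]
step 3: w=[0.1362, 0.1362, 0.1362, 0.1643, 0.1643, 0.2628]  mean=0.4182  Neff=5.5960  idx=[0, 1, 2, 3, 4, 5]

N_eff = 5.5960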